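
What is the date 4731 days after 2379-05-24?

2392-05-06

Count 4731 days after May 24, 2379:
Day-of-year of May 24, 2379: 144.
Day-of-year of May 6, 2392: 127.
2379 has 365 days, so 365 − 144 = 221 days remain in 2379.
Full years 2380–2391: 9 common + 3 leap = 9×365 + 3×366 = 4383 days.
Total: 221 + 4383 + 127 = 4731 days.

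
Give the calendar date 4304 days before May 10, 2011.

July 28, 1999

Count 4304 days before May 10, 2011:
From July 28, 1999 to July 28, 2010: 11 years, of which 3 contain a Feb 29 — 8×365 + 3×366 = 4018 days.
(2000 is a leap year (divisible by 400).)
July 2010: 31 − 28 = 3 days remain.
Then 9 full months totalling 273 days.
May 1–10, 2011: 10 days.
Residual: 286 days.
Total: 4304 days.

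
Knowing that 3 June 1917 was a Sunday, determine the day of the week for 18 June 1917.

Within June 1917: 18 − 3 = 15 days.
15 mod 7 = 1, so 1 day after Sunday is Monday.

Monday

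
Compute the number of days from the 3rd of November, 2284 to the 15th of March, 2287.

November 3, 2284 → November 3, 2285: 365 days.
November 3, 2285 → November 3, 2286: 365 days.
November 2286: 30 − 3 = 27 days remain.
Then December (31), January (31), February 2287 (28): 31 + 31 + 28 = 90 days.
March 1–15, 2287: 15 days.
Residual: 132 days.
Total: 862 days.

862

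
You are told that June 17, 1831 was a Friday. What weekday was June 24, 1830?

Thursday

Count forward from the earlier date (June 24, 1830) to the later (June 17, 1831):
June 1830: 30 − 24 = 6 days remain.
Then 11 full months totalling 335 days.
June 1–17, 1831: 17 days.
Total: 6 + 335 + 17 = 358 days.
358 mod 7 = 1, so 1 day before Friday is Thursday.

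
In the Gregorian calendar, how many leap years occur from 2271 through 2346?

Years divisible by 4: 2272, 2276, …, 2344 — 19 in all.
Of these, 2300 is divisible by 100 but not 400, so not leap.
Leap years: 19 − 1 = 18.

18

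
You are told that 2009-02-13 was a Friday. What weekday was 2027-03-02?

Tuesday

From February 13, 2009 to February 13, 2027: 18 years, of which 4 contain a Feb 29 — 14×365 + 4×366 = 6574 days.
February 2027: 28 − 13 = 15 days remain (2027 is not a leap year, so February has 28 days).
March 1–2, 2027: 2 days.
Residual: 17 days.
Total: 6591 days.
6591 mod 7 = 4, so 4 days after Friday is Tuesday.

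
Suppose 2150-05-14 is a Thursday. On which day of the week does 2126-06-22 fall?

Count forward from the earlier date (June 22, 2126) to the later (May 14, 2150):
Day-of-year of June 22, 2126: 173.
Day-of-year of May 14, 2150: 134.
2126 has 365 days, so 365 − 173 = 192 days remain in 2126.
Full years 2127–2149: 17 common + 6 leap = 17×365 + 6×366 = 8401 days.
Total: 192 + 8401 + 134 = 8727 days.
8727 mod 7 = 5, so 5 days before Thursday is Saturday.

Saturday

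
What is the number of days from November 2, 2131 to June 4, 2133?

Day-of-year of November 2, 2131: 306.
Day-of-year of June 4, 2133: 155.
2131 has 365 days, so 365 − 306 = 59 days remain in 2131.
Full years: 2132: 366. Sum = 366.
Total: 59 + 366 + 155 = 580 days.

580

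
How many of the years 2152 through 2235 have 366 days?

Years divisible by 4: 2152, 2156, …, 2232 — 21 in all.
Of these, 2200 is divisible by 100 but not 400, so not leap.
Leap years: 21 − 1 = 20.

20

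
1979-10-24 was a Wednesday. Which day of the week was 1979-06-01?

Friday

Count forward from the earlier date (June 1, 1979) to the later (October 24, 1979):
June 1979: 30 − 1 = 29 days remain.
Then July (31), August (31), September (30): 31 + 31 + 30 = 92 days.
October 1–24, 1979: 24 days.
Total: 29 + 92 + 24 = 145 days.
145 mod 7 = 5, so 5 days before Wednesday is Friday.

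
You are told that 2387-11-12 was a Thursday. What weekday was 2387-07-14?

Tuesday

Count forward from the earlier date (July 14, 2387) to the later (November 12, 2387):
July 2387: 31 − 14 = 17 days remain.
Then August (31), September (30), October (31): 31 + 30 + 31 = 92 days.
November 1–12, 2387: 12 days.
Total: 17 + 92 + 12 = 121 days.
121 mod 7 = 2, so 2 days before Thursday is Tuesday.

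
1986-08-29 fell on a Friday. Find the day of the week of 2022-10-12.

Day-of-year of August 29, 1986: 241.
Day-of-year of October 12, 2022: 285.
1986 has 365 days, so 365 − 241 = 124 days remain in 1986.
Full years 1987–2021: 26 common + 9 leap = 26×365 + 9×366 = 12784 days.
Total: 124 + 12784 + 285 = 13193 days.
13193 mod 7 = 5, so 5 days after Friday is Wednesday.

Wednesday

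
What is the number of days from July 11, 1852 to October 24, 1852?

July 1852: 31 − 11 = 20 days remain.
Then August (31), September (30): 31 + 30 = 61 days.
October 1–24, 1852: 24 days.
Total: 20 + 61 + 24 = 105 days.

105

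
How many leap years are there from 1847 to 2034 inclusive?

Years divisible by 4: 1848, 1852, …, 2032 — 47 in all.
Of these, 1900 is divisible by 100 but not 400, so not leap.
2000 is divisible by 400, so still leap.
Leap years: 47 − 1 = 46.

46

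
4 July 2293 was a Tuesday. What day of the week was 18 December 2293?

July 2293: 31 − 4 = 27 days remain.
Then August (31), September (30), October (31), November (30): 31 + 30 + 31 + 30 = 122 days.
December 1–18, 2293: 18 days.
Total: 27 + 122 + 18 = 167 days.
167 mod 7 = 6, so 6 days after Tuesday is Monday.

Monday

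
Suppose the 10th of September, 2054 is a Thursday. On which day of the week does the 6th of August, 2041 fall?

Tuesday

Count forward from the earlier date (August 6, 2041) to the later (September 10, 2054):
From August 6, 2041 to August 6, 2054: 13 years, of which 3 contain a Feb 29 — 10×365 + 3×366 = 4748 days.
August 2054: 31 − 6 = 25 days remain.
September 1–10, 2054: 10 days.
Residual: 35 days.
Total: 4783 days.
4783 mod 7 = 2, so 2 days before Thursday is Tuesday.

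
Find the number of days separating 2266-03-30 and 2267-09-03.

Day-of-year of March 30, 2266: 89.
Day-of-year of September 3, 2267: 246.
2266 has 365 days, so 365 − 89 = 276 days remain in 2266.
Total: 276 + 246 = 522 days.

522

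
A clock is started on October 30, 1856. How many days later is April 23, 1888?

Day-of-year of October 30, 1856: 304.
Day-of-year of April 23, 1888: 114.
1856 has 366 days, so 366 − 304 = 62 days remain in 1856.
Full years 1857–1887: 24 common + 7 leap = 24×365 + 7×366 = 11322 days.
Total: 62 + 11322 + 114 = 11498 days.

11498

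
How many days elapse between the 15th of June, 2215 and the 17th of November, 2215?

June 2215: 30 − 15 = 15 days remain.
Then July (31), August (31), September (30), October (31): 31 + 31 + 30 + 31 = 123 days.
November 1–17, 2215: 17 days.
Total: 15 + 123 + 17 = 155 days.

155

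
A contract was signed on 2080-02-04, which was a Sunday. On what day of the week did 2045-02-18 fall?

Count forward from the earlier date (February 18, 2045) to the later (February 4, 2080):
Day-of-year of February 18, 2045: 49.
Day-of-year of February 4, 2080: 35.
2045 has 365 days, so 365 − 49 = 316 days remain in 2045.
Full years 2046–2079: 26 common + 8 leap = 26×365 + 8×366 = 12418 days.
Total: 316 + 12418 + 35 = 12769 days.
12769 mod 7 = 1, so 1 day before Sunday is Saturday.

Saturday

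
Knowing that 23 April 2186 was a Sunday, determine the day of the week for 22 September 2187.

April 23, 2186 → April 23, 2187: 365 days.
April 2187: 30 − 23 = 7 days remain.
Then May (31), June (30), July (31), August (31): 31 + 30 + 31 + 31 = 123 days.
September 1–22, 2187: 22 days.
Residual: 152 days.
Total: 517 days.
517 mod 7 = 6, so 6 days after Sunday is Saturday.

Saturday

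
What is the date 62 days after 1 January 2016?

3 March 2016

Count 62 days after January 1, 2016:
January 2016: 31 − 1 = 30 days remain.
Then February 2016 (29): 29 days.
March 1–3, 2016: 3 days.
Total: 30 + 29 + 3 = 62 days.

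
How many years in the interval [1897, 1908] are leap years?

Years divisible by 4 in [1897, 1908]: 1900, 1904, 1908.
Of these, 1900 is divisible by 100 but not 400, so not leap.
Leap years: 3 − 1 = 2.

2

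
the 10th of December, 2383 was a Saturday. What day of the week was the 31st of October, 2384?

Wednesday

Day-of-year of December 10, 2383: 344.
Day-of-year of October 31, 2384: 305.
2383 has 365 days, so 365 − 344 = 21 days remain in 2383.
Total: 21 + 305 = 326 days.
326 mod 7 = 4, so 4 days after Saturday is Wednesday.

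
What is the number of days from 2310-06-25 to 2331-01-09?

7503

Day-of-year of June 25, 2310: 176.
Day-of-year of January 9, 2331: 9.
2310 has 365 days, so 365 − 176 = 189 days remain in 2310.
Full years 2311–2330: 15 common + 5 leap = 15×365 + 5×366 = 7305 days.
Total: 189 + 7305 + 9 = 7503 days.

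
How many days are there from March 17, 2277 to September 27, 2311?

From March 17, 2277 to March 17, 2311: 34 years, of which 7 contain a Feb 29 — 27×365 + 7×366 = 12417 days.
(2300 is not a leap year (divisible by 100 but not 400).)
March 2311: 31 − 17 = 14 days remain.
Then April (30), May (31), June (30), July (31), August (31): 30 + 31 + 30 + 31 + 31 = 153 days.
September 1–27, 2311: 27 days.
Residual: 194 days.
Total: 12611 days.

12611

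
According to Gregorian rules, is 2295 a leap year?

No

2295 is not a leap year.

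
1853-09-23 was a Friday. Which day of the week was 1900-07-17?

Tuesday

Day-of-year of September 23, 1853: 266.
Day-of-year of July 17, 1900: 198.
1853 has 365 days, so 365 − 266 = 99 days remain in 1853.
Full years 1854–1899: 35 common + 11 leap = 35×365 + 11×366 = 16801 days.
Total: 99 + 16801 + 198 = 17098 days.
17098 mod 7 = 4, so 4 days after Friday is Tuesday.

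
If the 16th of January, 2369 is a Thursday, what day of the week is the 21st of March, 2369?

January 2369: 31 − 16 = 15 days remain.
Then February 2369 (28): 28 days.
March 1–21, 2369: 21 days.
Total: 15 + 28 + 21 = 64 days.
64 mod 7 = 1, so 1 day after Thursday is Friday.

Friday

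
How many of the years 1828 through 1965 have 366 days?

34

Years divisible by 4: 1828, 1832, …, 1964 — 35 in all.
Of these, 1900 is divisible by 100 but not 400, so not leap.
Leap years: 35 − 1 = 34.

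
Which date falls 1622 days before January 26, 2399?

August 18, 2394

Count 1622 days before January 26, 2399:
August 18, 2394 → August 18, 2395: 365 days.
August 18, 2395 → August 18, 2396: 366 days (2396 is a leap year).
August 18, 2396 → August 18, 2397: 365 days.
August 18, 2397 → August 18, 2398: 365 days.
August 2398: 31 − 18 = 13 days remain.
Then September (30), October (31), November (30), December (31): 30 + 31 + 30 + 31 = 122 days.
January 1–26, 2399: 26 days.
Residual: 161 days.
Total: 1622 days.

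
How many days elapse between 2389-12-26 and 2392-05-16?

December 26, 2389 → December 26, 2390: 365 days.
December 26, 2390 → December 26, 2391: 365 days.
December 2391: 31 − 26 = 5 days remain.
Then January (31), February 2392 (29), March (31), April (30): 31 + 29 + 31 + 30 = 121 days.
May 1–16, 2392: 16 days.
Residual: 142 days.
Total: 872 days.

872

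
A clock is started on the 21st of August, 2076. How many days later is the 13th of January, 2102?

Day-of-year of August 21, 2076: 234.
Day-of-year of January 13, 2102: 13.
2076 has 366 days, so 366 − 234 = 132 days remain in 2076.
Full years 2077–2101: 20 common + 5 leap = 20×365 + 5×366 = 9130 days.
Total: 132 + 9130 + 13 = 9275 days.

9275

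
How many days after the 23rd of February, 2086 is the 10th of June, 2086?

107

February 2086: 28 − 23 = 5 days remain (2086 is not a leap year, so February has 28 days).
Then March (31), April (30), May (31): 31 + 30 + 31 = 92 days.
June 1–10, 2086: 10 days.
Total: 5 + 92 + 10 = 107 days.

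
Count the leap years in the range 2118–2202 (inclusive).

Years divisible by 4: 2120, 2124, …, 2200 — 21 in all.
Of these, 2200 is divisible by 100 but not 400, so not leap.
Leap years: 21 − 1 = 20.

20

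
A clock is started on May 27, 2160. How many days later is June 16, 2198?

From May 27, 2160 to May 27, 2198: 38 years, of which 9 contain a Feb 29 — 29×365 + 9×366 = 13879 days.
May 2198: 31 − 27 = 4 days remain.
June 1–16, 2198: 16 days.
Residual: 20 days.
Total: 13899 days.

13899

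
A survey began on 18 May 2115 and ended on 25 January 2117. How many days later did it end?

618

May 18, 2115 → May 18, 2116: 366 days (2116 is a leap year).
May 2116: 31 − 18 = 13 days remain.
Then June (30), July (31), August (31), September (30), October (31), November (30), December (31): 30 + 31 + 31 + 30 + 31 + 30 + 31 = 214 days.
January 1–25, 2117: 25 days.
Residual: 252 days.
Total: 618 days.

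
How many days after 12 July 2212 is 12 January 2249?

13333

From July 12, 2212 to July 12, 2248: 36 years, of which 9 contain a Feb 29 — 27×365 + 9×366 = 13149 days.
July 2248: 31 − 12 = 19 days remain.
Then August (31), September (30), October (31), November (30), December (31): 31 + 30 + 31 + 30 + 31 = 153 days.
January 1–12, 2249: 12 days.
Residual: 184 days.
Total: 13333 days.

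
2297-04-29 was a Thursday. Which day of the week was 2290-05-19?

Monday

Count forward from the earlier date (May 19, 2290) to the later (April 29, 2297):
May 19, 2290 → May 19, 2291: 365 days.
May 19, 2291 → May 19, 2292: 366 days (2292 is a leap year).
May 19, 2292 → May 19, 2293: 365 days.
May 19, 2293 → May 19, 2294: 365 days.
May 19, 2294 → May 19, 2295: 365 days.
May 19, 2295 → May 19, 2296: 366 days (2296 is a leap year).
May 2296: 31 − 19 = 12 days remain.
Then 10 full months totalling 304 days.
April 1–29, 2297: 29 days.
Residual: 345 days.
Total: 2537 days.
2537 mod 7 = 3, so 3 days before Thursday is Monday.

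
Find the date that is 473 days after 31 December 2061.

18 April 2063

Count 473 days after December 31, 2061:
Day-of-year of December 31, 2061: 365.
Day-of-year of April 18, 2063: 108.
2061 has 365 days, so 365 − 365 = 0 days remain in 2061.
Full years: 2062: 365. Sum = 365.
Total: 0 + 365 + 108 = 473 days.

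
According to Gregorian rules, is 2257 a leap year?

No

2257 is not a leap year.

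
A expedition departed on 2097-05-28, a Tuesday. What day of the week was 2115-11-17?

Sunday

From May 28, 2097 to May 28, 2115: 18 years, of which 3 contain a Feb 29 — 15×365 + 3×366 = 6573 days.
(2100 is not a leap year (divisible by 100 but not 400).)
May 2115: 31 − 28 = 3 days remain.
Then June (30), July (31), August (31), September (30), October (31): 30 + 31 + 31 + 30 + 31 = 153 days.
November 1–17, 2115: 17 days.
Residual: 173 days.
Total: 6746 days.
6746 mod 7 = 5, so 5 days after Tuesday is Sunday.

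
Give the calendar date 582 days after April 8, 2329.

November 11, 2330

Count 582 days after April 8, 2329:
April 2329: 30 − 8 = 22 days remain.
Then 18 full months totalling 549 days.
November 1–11, 2330: 11 days.
Total: 22 + 549 + 11 = 582 days.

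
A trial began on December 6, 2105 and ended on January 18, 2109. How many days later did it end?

December 6, 2105 → December 6, 2106: 365 days.
December 6, 2106 → December 6, 2107: 365 days.
December 6, 2107 → December 6, 2108: 366 days (2108 is a leap year).
December 2108: 31 − 6 = 25 days remain.
January 1–18, 2109: 18 days.
Residual: 43 days.
Total: 1139 days.

1139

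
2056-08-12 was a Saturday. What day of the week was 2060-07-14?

Day-of-year of August 12, 2056: 225.
Day-of-year of July 14, 2060: 196.
2056 has 366 days, so 366 − 225 = 141 days remain in 2056.
Full years: 2057: 365; 2058: 365; 2059: 365. Sum = 1095.
Total: 141 + 1095 + 196 = 1432 days.
1432 mod 7 = 4, so 4 days after Saturday is Wednesday.

Wednesday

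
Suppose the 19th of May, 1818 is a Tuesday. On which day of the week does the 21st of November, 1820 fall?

May 19, 1818 → May 19, 1819: 365 days.
May 19, 1819 → May 19, 1820: 366 days (1820 is a leap year).
May 1820: 31 − 19 = 12 days remain.
Then June (30), July (31), August (31), September (30), October (31): 30 + 31 + 31 + 30 + 31 = 153 days.
November 1–21, 1820: 21 days.
Residual: 186 days.
Total: 917 days.
917 is a multiple of 7, so the 21st of November, 1820 falls on the same weekday: Tuesday.

Tuesday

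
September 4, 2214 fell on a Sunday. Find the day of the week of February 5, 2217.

Wednesday

September 4, 2214 → September 4, 2215: 365 days.
September 4, 2215 → September 4, 2216: 366 days (2216 is a leap year).
September 2216: 30 − 4 = 26 days remain.
Then October (31), November (30), December (31), January (31): 31 + 30 + 31 + 31 = 123 days.
February 1–5, 2217: 5 days (2217 is not a leap year).
Residual: 154 days.
Total: 885 days.
885 mod 7 = 3, so 3 days after Sunday is Wednesday.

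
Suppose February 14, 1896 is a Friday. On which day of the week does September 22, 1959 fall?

Tuesday

From February 14, 1896 to February 14, 1959: 63 years, of which 15 contain a Feb 29 — 48×365 + 15×366 = 23010 days.
(1900 is not a leap year (divisible by 100 but not 400).)
February 1959: 28 − 14 = 14 days remain (1959 is not a leap year, so February has 28 days).
Then March (31), April (30), May (31), June (30), July (31), August (31): 31 + 30 + 31 + 30 + 31 + 31 = 184 days.
September 1–22, 1959: 22 days.
Residual: 220 days.
Total: 23230 days.
23230 mod 7 = 4, so 4 days after Friday is Tuesday.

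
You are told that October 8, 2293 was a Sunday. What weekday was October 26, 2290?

Sunday

Count forward from the earlier date (October 26, 2290) to the later (October 8, 2293):
October 26, 2290 → October 26, 2291: 365 days.
October 26, 2291 → October 26, 2292: 366 days (2292 is a leap year).
October 2292: 31 − 26 = 5 days remain.
Then 11 full months totalling 334 days.
October 1–8, 2293: 8 days.
Residual: 347 days.
Total: 1078 days.
1078 is a multiple of 7, so October 26, 2290 falls on the same weekday: Sunday.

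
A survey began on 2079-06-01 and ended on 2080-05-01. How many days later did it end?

335

June 2079: 30 − 1 = 29 days remain.
Then 10 full months totalling 305 days.
May 1, 2080: 1 day.
Total: 29 + 305 + 1 = 335 days.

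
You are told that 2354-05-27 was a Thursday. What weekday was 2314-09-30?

Count forward from the earlier date (September 30, 2314) to the later (May 27, 2354):
Day-of-year of September 30, 2314: 273.
Day-of-year of May 27, 2354: 147.
2314 has 365 days, so 365 − 273 = 92 days remain in 2314.
Full years 2315–2353: 29 common + 10 leap = 29×365 + 10×366 = 14245 days.
Total: 92 + 14245 + 147 = 14484 days.
14484 mod 7 = 1, so 1 day before Thursday is Wednesday.

Wednesday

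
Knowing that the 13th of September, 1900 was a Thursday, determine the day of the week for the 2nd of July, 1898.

Count forward from the earlier date (July 2, 1898) to the later (September 13, 1900):
Day-of-year of July 2, 1898: 183.
Day-of-year of September 13, 1900: 256.
1898 has 365 days, so 365 − 183 = 182 days remain in 1898.
Full years: 1899: 365. Sum = 365.
Total: 182 + 365 + 256 = 803 days.
803 mod 7 = 5, so 5 days before Thursday is Saturday.

Saturday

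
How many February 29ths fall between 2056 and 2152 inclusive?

24

Years divisible by 4: 2056, 2060, …, 2152 — 25 in all.
Of these, 2100 is divisible by 100 but not 400, so not leap.
Leap years: 25 − 1 = 24.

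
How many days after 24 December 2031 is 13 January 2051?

6960

From December 24, 2031 to December 24, 2050: 19 years, of which 5 contain a Feb 29 — 14×365 + 5×366 = 6940 days.
December 2050: 31 − 24 = 7 days remain.
January 1–13, 2051: 13 days.
Residual: 20 days.
Total: 6960 days.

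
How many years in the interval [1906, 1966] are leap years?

15

Years divisible by 4: 1908, 1912, …, 1964 — 15 in all.
No century exceptions apply. Count: 15.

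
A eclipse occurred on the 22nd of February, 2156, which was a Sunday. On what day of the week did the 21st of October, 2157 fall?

Day-of-year of February 22, 2156: 53.
Day-of-year of October 21, 2157: 294.
2156 has 366 days, so 366 − 53 = 313 days remain in 2156.
Total: 313 + 294 = 607 days.
607 mod 7 = 5, so 5 days after Sunday is Friday.

Friday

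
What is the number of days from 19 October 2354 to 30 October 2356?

Day-of-year of October 19, 2354: 292.
Day-of-year of October 30, 2356: 304.
2354 has 365 days, so 365 − 292 = 73 days remain in 2354.
Full years: 2355: 365. Sum = 365.
Total: 73 + 365 + 304 = 742 days.

742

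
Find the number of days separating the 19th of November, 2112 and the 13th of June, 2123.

Day-of-year of November 19, 2112: 324.
Day-of-year of June 13, 2123: 164.
2112 has 366 days, so 366 − 324 = 42 days remain in 2112.
Full years 2113–2122: 8 common + 2 leap = 8×365 + 2×366 = 3652 days.
Total: 42 + 3652 + 164 = 3858 days.

3858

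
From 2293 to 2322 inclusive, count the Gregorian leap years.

6

Years divisible by 4 in [2293, 2322]: 2296, 2300, 2304, 2308, 2312, 2316, 2320.
Of these, 2300 is divisible by 100 but not 400, so not leap.
Leap years: 7 − 1 = 6.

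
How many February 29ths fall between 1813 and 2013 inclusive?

Years divisible by 4: 1816, 1820, …, 2012 — 50 in all.
Of these, 1900 is divisible by 100 but not 400, so not leap.
2000 is divisible by 400, so still leap.
Leap years: 50 − 1 = 49.

49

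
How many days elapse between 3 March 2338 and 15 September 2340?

927

Day-of-year of March 3, 2338: 62.
Day-of-year of September 15, 2340: 259.
2338 has 365 days, so 365 − 62 = 303 days remain in 2338.
Full years: 2339: 365. Sum = 365.
Total: 303 + 365 + 259 = 927 days.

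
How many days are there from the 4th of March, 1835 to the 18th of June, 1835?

March 1835: 31 − 4 = 27 days remain.
Then April (30), May (31): 30 + 31 = 61 days.
June 1–18, 1835: 18 days.
Total: 27 + 61 + 18 = 106 days.

106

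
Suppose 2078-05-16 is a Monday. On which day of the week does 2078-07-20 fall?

May 2078: 31 − 16 = 15 days remain.
Then June (30): 30 days.
July 1–20, 2078: 20 days.
Total: 15 + 30 + 20 = 65 days.
65 mod 7 = 2, so 2 days after Monday is Wednesday.

Wednesday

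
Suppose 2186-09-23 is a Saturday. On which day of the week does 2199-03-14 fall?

Day-of-year of September 23, 2186: 266.
Day-of-year of March 14, 2199: 73.
2186 has 365 days, so 365 − 266 = 99 days remain in 2186.
Full years 2187–2198: 9 common + 3 leap = 9×365 + 3×366 = 4383 days.
Total: 99 + 4383 + 73 = 4555 days.
4555 mod 7 = 5, so 5 days after Saturday is Thursday.

Thursday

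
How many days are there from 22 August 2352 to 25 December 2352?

August 2352: 31 − 22 = 9 days remain.
Then September (30), October (31), November (30): 30 + 31 + 30 = 91 days.
December 1–25, 2352: 25 days.
Total: 9 + 91 + 25 = 125 days.

125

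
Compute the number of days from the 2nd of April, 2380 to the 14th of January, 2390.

Day-of-year of April 2, 2380: 93.
Day-of-year of January 14, 2390: 14.
2380 has 366 days, so 366 − 93 = 273 days remain in 2380.
Full years 2381–2389: 7 common + 2 leap = 7×365 + 2×366 = 3287 days.
Total: 273 + 3287 + 14 = 3574 days.

3574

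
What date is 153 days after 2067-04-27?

2067-09-27

Count 153 days after April 27, 2067:
April 2067: 30 − 27 = 3 days remain.
Then May (31), June (30), July (31), August (31): 31 + 30 + 31 + 31 = 123 days.
September 1–27, 2067: 27 days.
Total: 3 + 123 + 27 = 153 days.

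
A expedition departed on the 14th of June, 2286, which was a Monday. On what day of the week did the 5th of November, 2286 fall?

June 2286: 30 − 14 = 16 days remain.
Then July (31), August (31), September (30), October (31): 31 + 31 + 30 + 31 = 123 days.
November 1–5, 2286: 5 days.
Total: 16 + 123 + 5 = 144 days.
144 mod 7 = 4, so 4 days after Monday is Friday.

Friday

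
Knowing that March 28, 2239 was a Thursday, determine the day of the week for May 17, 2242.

Day-of-year of March 28, 2239: 87.
Day-of-year of May 17, 2242: 137.
2239 has 365 days, so 365 − 87 = 278 days remain in 2239.
Full years: 2240: 366; 2241: 365. Sum = 731.
Total: 278 + 731 + 137 = 1146 days.
1146 mod 7 = 5, so 5 days after Thursday is Tuesday.

Tuesday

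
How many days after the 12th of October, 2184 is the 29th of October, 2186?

Day-of-year of October 12, 2184: 286.
Day-of-year of October 29, 2186: 302.
2184 has 366 days, so 366 − 286 = 80 days remain in 2184.
Full years: 2185: 365. Sum = 365.
Total: 80 + 365 + 302 = 747 days.

747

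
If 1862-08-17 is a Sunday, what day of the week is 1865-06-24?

Saturday

August 17, 1862 → August 17, 1863: 365 days.
August 17, 1863 → August 17, 1864: 366 days (1864 is a leap year).
August 1864: 31 − 17 = 14 days remain.
Then 9 full months totalling 273 days.
June 1–24, 1865: 24 days.
Residual: 311 days.
Total: 1042 days.
1042 mod 7 = 6, so 6 days after Sunday is Saturday.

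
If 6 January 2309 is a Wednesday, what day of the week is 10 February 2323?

Saturday

Day-of-year of January 6, 2309: 6.
Day-of-year of February 10, 2323: 41.
2309 has 365 days, so 365 − 6 = 359 days remain in 2309.
Full years 2310–2322: 10 common + 3 leap = 10×365 + 3×366 = 4748 days.
Total: 359 + 4748 + 41 = 5148 days.
5148 mod 7 = 3, so 3 days after Wednesday is Saturday.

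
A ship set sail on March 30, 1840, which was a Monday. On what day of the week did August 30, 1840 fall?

March 1840: 31 − 30 = 1 day remains.
Then April (30), May (31), June (30), July (31): 30 + 31 + 30 + 31 = 122 days.
August 1–30, 1840: 30 days.
Total: 1 + 122 + 30 = 153 days.
153 mod 7 = 6, so 6 days after Monday is Sunday.

Sunday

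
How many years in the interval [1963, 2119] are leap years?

Years divisible by 4: 1964, 1968, …, 2116 — 39 in all.
Of these, 2100 is divisible by 100 but not 400, so not leap.
2000 is divisible by 400, so still leap.
Leap years: 39 − 1 = 38.

38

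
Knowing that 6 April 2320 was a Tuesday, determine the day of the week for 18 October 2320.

Monday

April 2320: 30 − 6 = 24 days remain.
Then May (31), June (30), July (31), August (31), September (30): 31 + 30 + 31 + 31 + 30 = 153 days.
October 1–18, 2320: 18 days.
Total: 24 + 153 + 18 = 195 days.
195 mod 7 = 6, so 6 days after Tuesday is Monday.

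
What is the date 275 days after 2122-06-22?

2123-03-24

Count 275 days after June 22, 2122:
June 2122: 30 − 22 = 8 days remain.
Then July (31), August (31), September (30), October (31), November (30), December (31), January (31), February 2123 (28): 31 + 31 + 30 + 31 + 30 + 31 + 31 + 28 = 243 days.
March 1–24, 2123: 24 days.
Residual: 275 days.
Total: 275 days.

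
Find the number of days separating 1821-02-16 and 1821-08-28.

February 1821: 28 − 16 = 12 days remain (1821 is not a leap year, so February has 28 days).
Then March (31), April (30), May (31), June (30), July (31): 31 + 30 + 31 + 30 + 31 = 153 days.
August 1–28, 1821: 28 days.
Total: 12 + 153 + 28 = 193 days.

193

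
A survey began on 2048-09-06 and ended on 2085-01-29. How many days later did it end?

13294

From September 6, 2048 to September 6, 2084: 36 years, of which 9 contain a Feb 29 — 27×365 + 9×366 = 13149 days.
September 2084: 30 − 6 = 24 days remain.
Then October (31), November (30), December (31): 31 + 30 + 31 = 92 days.
January 1–29, 2085: 29 days.
Residual: 145 days.
Total: 13294 days.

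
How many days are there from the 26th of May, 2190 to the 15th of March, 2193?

1024

Day-of-year of May 26, 2190: 146.
Day-of-year of March 15, 2193: 74.
2190 has 365 days, so 365 − 146 = 219 days remain in 2190.
Full years: 2191: 365; 2192: 366. Sum = 731.
Total: 219 + 731 + 74 = 1024 days.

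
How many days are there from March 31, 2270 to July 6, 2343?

Day-of-year of March 31, 2270: 90.
Day-of-year of July 6, 2343: 187.
2270 has 365 days, so 365 − 90 = 275 days remain in 2270.
Full years 2271–2342: 55 common + 17 leap = 55×365 + 17×366 = 26297 days.
Total: 275 + 26297 + 187 = 26759 days.

26759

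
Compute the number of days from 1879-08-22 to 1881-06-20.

668

August 1879: 31 − 22 = 9 days remain.
Then 21 full months totalling 639 days.
June 1–20, 1881: 20 days.
Total: 9 + 639 + 20 = 668 days.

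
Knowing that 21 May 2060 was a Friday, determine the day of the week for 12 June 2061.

Sunday

May 2060: 31 − 21 = 10 days remain.
Then 12 full months totalling 365 days.
June 1–12, 2061: 12 days.
Total: 10 + 365 + 12 = 387 days.
387 mod 7 = 2, so 2 days after Friday is Sunday.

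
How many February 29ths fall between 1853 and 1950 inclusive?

23

Years divisible by 4: 1856, 1860, …, 1948 — 24 in all.
Of these, 1900 is divisible by 100 but not 400, so not leap.
Leap years: 24 − 1 = 23.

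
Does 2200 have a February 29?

No

2200 is not a leap year (divisible by 100 but not 400).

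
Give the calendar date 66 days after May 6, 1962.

July 11, 1962

Count 66 days after May 6, 1962:
May 1962: 31 − 6 = 25 days remain.
Then June (30): 30 days.
July 1–11, 1962: 11 days.
Total: 25 + 30 + 11 = 66 days.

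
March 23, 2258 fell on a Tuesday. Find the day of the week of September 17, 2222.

Tuesday

Count forward from the earlier date (September 17, 2222) to the later (March 23, 2258):
From September 17, 2222 to September 17, 2257: 35 years, of which 9 contain a Feb 29 — 26×365 + 9×366 = 12784 days.
September 2257: 30 − 17 = 13 days remain.
Then October (31), November (30), December (31), January (31), February 2258 (28): 31 + 30 + 31 + 31 + 28 = 151 days.
March 1–23, 2258: 23 days.
Residual: 187 days.
Total: 12971 days.
12971 is a multiple of 7, so September 17, 2222 falls on the same weekday: Tuesday.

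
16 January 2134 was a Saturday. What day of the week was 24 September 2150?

Thursday

From January 16, 2134 to January 16, 2150: 16 years, of which 4 contain a Feb 29 — 12×365 + 4×366 = 5844 days.
January 2150: 31 − 16 = 15 days remain.
Then February 2150 (28), March (31), April (30), May (31), June (30), July (31), August (31): 28 + 31 + 30 + 31 + 30 + 31 + 31 = 212 days.
September 1–24, 2150: 24 days.
Residual: 251 days.
Total: 6095 days.
6095 mod 7 = 5, so 5 days after Saturday is Thursday.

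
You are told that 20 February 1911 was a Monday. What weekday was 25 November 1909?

Count forward from the earlier date (November 25, 1909) to the later (February 20, 1911):
November 25, 1909 → November 25, 1910: 365 days.
November 1910: 30 − 25 = 5 days remain.
Then December (31), January (31): 31 + 31 = 62 days.
February 1–20, 1911: 20 days (1911 is not a leap year).
Residual: 87 days.
Total: 452 days.
452 mod 7 = 4, so 4 days before Monday is Thursday.

Thursday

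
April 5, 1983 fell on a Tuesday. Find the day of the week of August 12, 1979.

Sunday

Count forward from the earlier date (August 12, 1979) to the later (April 5, 1983):
Day-of-year of August 12, 1979: 224.
Day-of-year of April 5, 1983: 95.
1979 has 365 days, so 365 − 224 = 141 days remain in 1979.
Full years: 1980: 366; 1981: 365; 1982: 365. Sum = 1096.
Total: 141 + 1096 + 95 = 1332 days.
1332 mod 7 = 2, so 2 days before Tuesday is Sunday.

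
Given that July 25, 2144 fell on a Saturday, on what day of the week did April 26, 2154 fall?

From July 25, 2144 to July 25, 2153: 9 years, of which 2 contain a Feb 29 — 7×365 + 2×366 = 3287 days.
July 2153: 31 − 25 = 6 days remain.
Then August (31), September (30), October (31), November (30), December (31), January (31), February 2154 (28), March (31): 31 + 30 + 31 + 30 + 31 + 31 + 28 + 31 = 243 days.
April 1–26, 2154: 26 days.
Residual: 275 days.
Total: 3562 days.
3562 mod 7 = 6, so 6 days after Saturday is Friday.

Friday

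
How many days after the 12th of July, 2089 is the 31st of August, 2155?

24155

From July 12, 2089 to July 12, 2155: 66 years, of which 15 contain a Feb 29 — 51×365 + 15×366 = 24105 days.
(2100 is not a leap year (divisible by 100 but not 400).)
July 2155: 31 − 12 = 19 days remain.
August 1–31, 2155: 31 days.
Residual: 50 days.
Total: 24155 days.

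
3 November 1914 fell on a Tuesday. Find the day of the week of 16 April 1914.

Thursday

Count forward from the earlier date (April 16, 1914) to the later (November 3, 1914):
April 1914: 30 − 16 = 14 days remain.
Then May (31), June (30), July (31), August (31), September (30), October (31): 31 + 30 + 31 + 31 + 30 + 31 = 184 days.
November 1–3, 1914: 3 days.
Total: 14 + 184 + 3 = 201 days.
201 mod 7 = 5, so 5 days before Tuesday is Thursday.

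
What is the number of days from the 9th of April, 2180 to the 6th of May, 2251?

25958

From April 9, 2180 to April 9, 2251: 71 years, of which 16 contain a Feb 29 — 55×365 + 16×366 = 25931 days.
(2200 is not a leap year (divisible by 100 but not 400).)
April 2251: 30 − 9 = 21 days remain.
May 1–6, 2251: 6 days.
Residual: 27 days.
Total: 25958 days.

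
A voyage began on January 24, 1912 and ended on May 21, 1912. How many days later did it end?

January 1912: 31 − 24 = 7 days remain.
Then February 1912 (29), March (31), April (30): 29 + 31 + 30 = 90 days.
May 1–21, 1912: 21 days.
Total: 7 + 90 + 21 = 118 days.

118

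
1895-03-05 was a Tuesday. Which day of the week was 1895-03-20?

Wednesday

Within March 1895: 20 − 5 = 15 days.
15 mod 7 = 1, so 1 day after Tuesday is Wednesday.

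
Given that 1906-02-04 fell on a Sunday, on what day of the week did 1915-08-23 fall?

Day-of-year of February 4, 1906: 35.
Day-of-year of August 23, 1915: 235.
1906 has 365 days, so 365 − 35 = 330 days remain in 1906.
Full years 1907–1914: 6 common + 2 leap = 6×365 + 2×366 = 2922 days.
Total: 330 + 2922 + 235 = 3487 days.
3487 mod 7 = 1, so 1 day after Sunday is Monday.

Monday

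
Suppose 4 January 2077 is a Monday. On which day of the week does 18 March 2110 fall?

Day-of-year of January 4, 2077: 4.
Day-of-year of March 18, 2110: 77.
2077 has 365 days, so 365 − 4 = 361 days remain in 2077.
Full years 2078–2109: 25 common + 7 leap = 25×365 + 7×366 = 11687 days.
Total: 361 + 11687 + 77 = 12125 days.
12125 mod 7 = 1, so 1 day after Monday is Tuesday.

Tuesday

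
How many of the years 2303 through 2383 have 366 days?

20

Years divisible by 4: 2304, 2308, …, 2380 — 20 in all.
No century exceptions apply. Count: 20.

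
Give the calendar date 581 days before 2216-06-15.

2214-11-12

Count 581 days before June 15, 2216:
November 2214: 30 − 12 = 18 days remain.
Then 18 full months totalling 548 days.
June 1–15, 2216: 15 days.
Total: 18 + 548 + 15 = 581 days.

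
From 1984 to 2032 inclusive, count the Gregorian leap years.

Years divisible by 4: 1984, 1988, …, 2032 — 13 in all.
2000 is divisible by 400, so still leap.
No century exceptions apply. Count: 13.

13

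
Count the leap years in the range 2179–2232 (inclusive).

13

Years divisible by 4: 2180, 2184, …, 2232 — 14 in all.
Of these, 2200 is divisible by 100 but not 400, so not leap.
Leap years: 14 − 1 = 13.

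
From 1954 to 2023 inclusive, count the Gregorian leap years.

Years divisible by 4: 1956, 1960, …, 2020 — 17 in all.
2000 is divisible by 400, so still leap.
No century exceptions apply. Count: 17.

17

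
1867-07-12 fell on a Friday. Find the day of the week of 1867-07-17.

Within July 1867: 17 − 12 = 5 days.
5 mod 7 = 5, so 5 days after Friday is Wednesday.

Wednesday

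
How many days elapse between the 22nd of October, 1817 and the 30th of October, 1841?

8774

From October 22, 1817 to October 22, 1841: 24 years, of which 6 contain a Feb 29 — 18×365 + 6×366 = 8766 days.
Within October 1841: 30 − 22 = 8 days.
Total: 8774 days.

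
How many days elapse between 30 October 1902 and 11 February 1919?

Day-of-year of October 30, 1902: 303.
Day-of-year of February 11, 1919: 42.
1902 has 365 days, so 365 − 303 = 62 days remain in 1902.
Full years 1903–1918: 12 common + 4 leap = 12×365 + 4×366 = 5844 days.
Total: 62 + 5844 + 42 = 5948 days.

5948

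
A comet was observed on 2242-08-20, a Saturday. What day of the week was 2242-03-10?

Count forward from the earlier date (March 10, 2242) to the later (August 20, 2242):
March 2242: 31 − 10 = 21 days remain.
Then April (30), May (31), June (30), July (31): 30 + 31 + 30 + 31 = 122 days.
August 1–20, 2242: 20 days.
Total: 21 + 122 + 20 = 163 days.
163 mod 7 = 2, so 2 days before Saturday is Thursday.

Thursday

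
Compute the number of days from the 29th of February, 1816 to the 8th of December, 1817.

648

February 1816: 29 − 29 = 0 days remain (1816 is a leap year, so February has 29 days).
Then 21 full months totalling 640 days.
December 1–8, 1817: 8 days.
Residual: 648 days.
Total: 648 days.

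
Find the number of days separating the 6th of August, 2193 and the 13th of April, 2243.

From August 6, 2193 to August 6, 2242: 49 years, of which 11 contain a Feb 29 — 38×365 + 11×366 = 17896 days.
(2200 is not a leap year (divisible by 100 but not 400).)
August 2242: 31 − 6 = 25 days remain.
Then September (30), October (31), November (30), December (31), January (31), February 2243 (28), March (31): 30 + 31 + 30 + 31 + 31 + 28 + 31 = 212 days.
April 1–13, 2243: 13 days.
Residual: 250 days.
Total: 18146 days.

18146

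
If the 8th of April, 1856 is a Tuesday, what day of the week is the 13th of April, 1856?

Sunday

Within April 1856: 13 − 8 = 5 days.
5 mod 7 = 5, so 5 days after Tuesday is Sunday.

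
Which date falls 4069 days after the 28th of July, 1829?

the 17th of September, 1840

Count 4069 days after July 28, 1829:
Day-of-year of July 28, 1829: 209.
Day-of-year of September 17, 1840: 261.
1829 has 365 days, so 365 − 209 = 156 days remain in 1829.
Full years 1830–1839: 8 common + 2 leap = 8×365 + 2×366 = 3652 days.
Total: 156 + 3652 + 261 = 4069 days.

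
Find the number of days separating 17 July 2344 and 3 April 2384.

14505

Day-of-year of July 17, 2344: 199.
Day-of-year of April 3, 2384: 94.
2344 has 366 days, so 366 − 199 = 167 days remain in 2344.
Full years 2345–2383: 30 common + 9 leap = 30×365 + 9×366 = 14244 days.
Total: 167 + 14244 + 94 = 14505 days.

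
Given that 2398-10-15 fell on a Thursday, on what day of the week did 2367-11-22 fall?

Wednesday

Count forward from the earlier date (November 22, 2367) to the later (October 15, 2398):
From November 22, 2367 to November 22, 2397: 30 years, of which 8 contain a Feb 29 — 22×365 + 8×366 = 10958 days.
November 2397: 30 − 22 = 8 days remain.
Then 10 full months totalling 304 days.
October 1–15, 2398: 15 days.
Residual: 327 days.
Total: 11285 days.
11285 mod 7 = 1, so 1 day before Thursday is Wednesday.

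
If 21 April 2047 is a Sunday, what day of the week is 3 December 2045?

Sunday

Count forward from the earlier date (December 3, 2045) to the later (April 21, 2047):
December 2045: 31 − 3 = 28 days remain.
Then 15 full months totalling 455 days.
April 1–21, 2047: 21 days.
Total: 28 + 455 + 21 = 504 days.
504 is a multiple of 7, so 3 December 2045 falls on the same weekday: Sunday.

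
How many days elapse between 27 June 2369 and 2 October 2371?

827

Day-of-year of June 27, 2369: 178.
Day-of-year of October 2, 2371: 275.
2369 has 365 days, so 365 − 178 = 187 days remain in 2369.
Full years: 2370: 365. Sum = 365.
Total: 187 + 365 + 275 = 827 days.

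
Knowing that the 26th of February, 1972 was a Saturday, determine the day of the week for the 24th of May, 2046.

Thursday

From February 26, 1972 to February 26, 2046: 74 years, of which 19 contain a Feb 29 — 55×365 + 19×366 = 27029 days.
(2000 is a leap year (divisible by 400).)
February 2046: 28 − 26 = 2 days remain (2046 is not a leap year, so February has 28 days).
Then March (31), April (30): 31 + 30 = 61 days.
May 1–24, 2046: 24 days.
Residual: 87 days.
Total: 27116 days.
27116 mod 7 = 5, so 5 days after Saturday is Thursday.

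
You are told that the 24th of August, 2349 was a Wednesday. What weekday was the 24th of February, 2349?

Count forward from the earlier date (February 24, 2349) to the later (August 24, 2349):
February 2349: 28 − 24 = 4 days remain (2349 is not a leap year, so February has 28 days).
Then March (31), April (30), May (31), June (30), July (31): 31 + 30 + 31 + 30 + 31 = 153 days.
August 1–24, 2349: 24 days.
Total: 4 + 153 + 24 = 181 days.
181 mod 7 = 6, so 6 days before Wednesday is Thursday.

Thursday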